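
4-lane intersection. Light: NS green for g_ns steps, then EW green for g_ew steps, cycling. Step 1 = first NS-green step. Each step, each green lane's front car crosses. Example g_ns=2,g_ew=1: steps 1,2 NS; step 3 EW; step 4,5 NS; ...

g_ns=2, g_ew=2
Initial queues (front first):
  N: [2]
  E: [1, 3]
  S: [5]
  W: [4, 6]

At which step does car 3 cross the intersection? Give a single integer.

Step 1 [NS]: N:car2-GO,E:wait,S:car5-GO,W:wait | queues: N=0 E=2 S=0 W=2
Step 2 [NS]: N:empty,E:wait,S:empty,W:wait | queues: N=0 E=2 S=0 W=2
Step 3 [EW]: N:wait,E:car1-GO,S:wait,W:car4-GO | queues: N=0 E=1 S=0 W=1
Step 4 [EW]: N:wait,E:car3-GO,S:wait,W:car6-GO | queues: N=0 E=0 S=0 W=0
Car 3 crosses at step 4

4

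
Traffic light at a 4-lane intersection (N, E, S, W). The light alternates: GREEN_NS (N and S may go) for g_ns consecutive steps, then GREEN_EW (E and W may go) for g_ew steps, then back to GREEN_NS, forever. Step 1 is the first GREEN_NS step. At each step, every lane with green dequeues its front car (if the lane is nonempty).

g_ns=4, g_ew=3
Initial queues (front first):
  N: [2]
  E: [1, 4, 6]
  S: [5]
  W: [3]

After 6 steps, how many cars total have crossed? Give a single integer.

Answer: 5

Derivation:
Step 1 [NS]: N:car2-GO,E:wait,S:car5-GO,W:wait | queues: N=0 E=3 S=0 W=1
Step 2 [NS]: N:empty,E:wait,S:empty,W:wait | queues: N=0 E=3 S=0 W=1
Step 3 [NS]: N:empty,E:wait,S:empty,W:wait | queues: N=0 E=3 S=0 W=1
Step 4 [NS]: N:empty,E:wait,S:empty,W:wait | queues: N=0 E=3 S=0 W=1
Step 5 [EW]: N:wait,E:car1-GO,S:wait,W:car3-GO | queues: N=0 E=2 S=0 W=0
Step 6 [EW]: N:wait,E:car4-GO,S:wait,W:empty | queues: N=0 E=1 S=0 W=0
Cars crossed by step 6: 5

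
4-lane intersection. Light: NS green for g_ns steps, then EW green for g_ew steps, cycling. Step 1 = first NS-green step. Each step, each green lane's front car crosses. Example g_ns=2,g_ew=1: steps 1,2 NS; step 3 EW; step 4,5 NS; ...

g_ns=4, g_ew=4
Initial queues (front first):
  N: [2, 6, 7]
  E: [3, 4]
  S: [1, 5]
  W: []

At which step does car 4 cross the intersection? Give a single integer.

Step 1 [NS]: N:car2-GO,E:wait,S:car1-GO,W:wait | queues: N=2 E=2 S=1 W=0
Step 2 [NS]: N:car6-GO,E:wait,S:car5-GO,W:wait | queues: N=1 E=2 S=0 W=0
Step 3 [NS]: N:car7-GO,E:wait,S:empty,W:wait | queues: N=0 E=2 S=0 W=0
Step 4 [NS]: N:empty,E:wait,S:empty,W:wait | queues: N=0 E=2 S=0 W=0
Step 5 [EW]: N:wait,E:car3-GO,S:wait,W:empty | queues: N=0 E=1 S=0 W=0
Step 6 [EW]: N:wait,E:car4-GO,S:wait,W:empty | queues: N=0 E=0 S=0 W=0
Car 4 crosses at step 6

6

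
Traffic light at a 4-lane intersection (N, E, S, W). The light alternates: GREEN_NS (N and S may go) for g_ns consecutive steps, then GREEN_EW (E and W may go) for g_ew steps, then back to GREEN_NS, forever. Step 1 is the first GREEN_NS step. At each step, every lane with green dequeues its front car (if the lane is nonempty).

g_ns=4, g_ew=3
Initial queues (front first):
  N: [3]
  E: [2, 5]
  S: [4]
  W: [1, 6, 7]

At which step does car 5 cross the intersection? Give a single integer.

Step 1 [NS]: N:car3-GO,E:wait,S:car4-GO,W:wait | queues: N=0 E=2 S=0 W=3
Step 2 [NS]: N:empty,E:wait,S:empty,W:wait | queues: N=0 E=2 S=0 W=3
Step 3 [NS]: N:empty,E:wait,S:empty,W:wait | queues: N=0 E=2 S=0 W=3
Step 4 [NS]: N:empty,E:wait,S:empty,W:wait | queues: N=0 E=2 S=0 W=3
Step 5 [EW]: N:wait,E:car2-GO,S:wait,W:car1-GO | queues: N=0 E=1 S=0 W=2
Step 6 [EW]: N:wait,E:car5-GO,S:wait,W:car6-GO | queues: N=0 E=0 S=0 W=1
Step 7 [EW]: N:wait,E:empty,S:wait,W:car7-GO | queues: N=0 E=0 S=0 W=0
Car 5 crosses at step 6

6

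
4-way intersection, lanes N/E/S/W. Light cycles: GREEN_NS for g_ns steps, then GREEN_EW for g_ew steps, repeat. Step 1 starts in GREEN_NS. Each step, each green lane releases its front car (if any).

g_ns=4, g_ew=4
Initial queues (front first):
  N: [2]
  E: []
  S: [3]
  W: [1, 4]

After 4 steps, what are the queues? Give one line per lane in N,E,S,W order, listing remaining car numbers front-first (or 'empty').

Step 1 [NS]: N:car2-GO,E:wait,S:car3-GO,W:wait | queues: N=0 E=0 S=0 W=2
Step 2 [NS]: N:empty,E:wait,S:empty,W:wait | queues: N=0 E=0 S=0 W=2
Step 3 [NS]: N:empty,E:wait,S:empty,W:wait | queues: N=0 E=0 S=0 W=2
Step 4 [NS]: N:empty,E:wait,S:empty,W:wait | queues: N=0 E=0 S=0 W=2

N: empty
E: empty
S: empty
W: 1 4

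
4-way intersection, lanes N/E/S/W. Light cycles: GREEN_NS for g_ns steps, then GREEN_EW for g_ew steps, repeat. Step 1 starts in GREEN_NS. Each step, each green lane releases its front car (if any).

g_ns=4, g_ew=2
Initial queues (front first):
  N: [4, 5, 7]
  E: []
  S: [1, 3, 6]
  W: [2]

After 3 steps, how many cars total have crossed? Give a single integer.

Step 1 [NS]: N:car4-GO,E:wait,S:car1-GO,W:wait | queues: N=2 E=0 S=2 W=1
Step 2 [NS]: N:car5-GO,E:wait,S:car3-GO,W:wait | queues: N=1 E=0 S=1 W=1
Step 3 [NS]: N:car7-GO,E:wait,S:car6-GO,W:wait | queues: N=0 E=0 S=0 W=1
Cars crossed by step 3: 6

Answer: 6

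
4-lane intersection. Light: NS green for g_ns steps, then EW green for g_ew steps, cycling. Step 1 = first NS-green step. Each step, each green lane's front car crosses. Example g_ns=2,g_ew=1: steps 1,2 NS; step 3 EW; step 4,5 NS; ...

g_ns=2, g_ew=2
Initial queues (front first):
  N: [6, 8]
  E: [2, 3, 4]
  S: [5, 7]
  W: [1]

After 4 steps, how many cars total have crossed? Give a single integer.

Answer: 7

Derivation:
Step 1 [NS]: N:car6-GO,E:wait,S:car5-GO,W:wait | queues: N=1 E=3 S=1 W=1
Step 2 [NS]: N:car8-GO,E:wait,S:car7-GO,W:wait | queues: N=0 E=3 S=0 W=1
Step 3 [EW]: N:wait,E:car2-GO,S:wait,W:car1-GO | queues: N=0 E=2 S=0 W=0
Step 4 [EW]: N:wait,E:car3-GO,S:wait,W:empty | queues: N=0 E=1 S=0 W=0
Cars crossed by step 4: 7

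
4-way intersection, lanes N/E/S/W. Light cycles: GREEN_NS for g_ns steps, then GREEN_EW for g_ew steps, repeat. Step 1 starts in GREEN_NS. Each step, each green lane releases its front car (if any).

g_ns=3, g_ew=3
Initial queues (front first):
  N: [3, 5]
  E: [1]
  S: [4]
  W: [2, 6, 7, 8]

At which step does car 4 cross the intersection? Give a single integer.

Step 1 [NS]: N:car3-GO,E:wait,S:car4-GO,W:wait | queues: N=1 E=1 S=0 W=4
Step 2 [NS]: N:car5-GO,E:wait,S:empty,W:wait | queues: N=0 E=1 S=0 W=4
Step 3 [NS]: N:empty,E:wait,S:empty,W:wait | queues: N=0 E=1 S=0 W=4
Step 4 [EW]: N:wait,E:car1-GO,S:wait,W:car2-GO | queues: N=0 E=0 S=0 W=3
Step 5 [EW]: N:wait,E:empty,S:wait,W:car6-GO | queues: N=0 E=0 S=0 W=2
Step 6 [EW]: N:wait,E:empty,S:wait,W:car7-GO | queues: N=0 E=0 S=0 W=1
Step 7 [NS]: N:empty,E:wait,S:empty,W:wait | queues: N=0 E=0 S=0 W=1
Step 8 [NS]: N:empty,E:wait,S:empty,W:wait | queues: N=0 E=0 S=0 W=1
Step 9 [NS]: N:empty,E:wait,S:empty,W:wait | queues: N=0 E=0 S=0 W=1
Step 10 [EW]: N:wait,E:empty,S:wait,W:car8-GO | queues: N=0 E=0 S=0 W=0
Car 4 crosses at step 1

1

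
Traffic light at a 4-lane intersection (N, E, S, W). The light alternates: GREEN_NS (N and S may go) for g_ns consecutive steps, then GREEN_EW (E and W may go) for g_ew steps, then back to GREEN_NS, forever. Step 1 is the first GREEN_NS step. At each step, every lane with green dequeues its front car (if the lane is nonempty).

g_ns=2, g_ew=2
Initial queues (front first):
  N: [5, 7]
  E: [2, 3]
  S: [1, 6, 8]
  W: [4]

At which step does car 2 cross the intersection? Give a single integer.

Step 1 [NS]: N:car5-GO,E:wait,S:car1-GO,W:wait | queues: N=1 E=2 S=2 W=1
Step 2 [NS]: N:car7-GO,E:wait,S:car6-GO,W:wait | queues: N=0 E=2 S=1 W=1
Step 3 [EW]: N:wait,E:car2-GO,S:wait,W:car4-GO | queues: N=0 E=1 S=1 W=0
Step 4 [EW]: N:wait,E:car3-GO,S:wait,W:empty | queues: N=0 E=0 S=1 W=0
Step 5 [NS]: N:empty,E:wait,S:car8-GO,W:wait | queues: N=0 E=0 S=0 W=0
Car 2 crosses at step 3

3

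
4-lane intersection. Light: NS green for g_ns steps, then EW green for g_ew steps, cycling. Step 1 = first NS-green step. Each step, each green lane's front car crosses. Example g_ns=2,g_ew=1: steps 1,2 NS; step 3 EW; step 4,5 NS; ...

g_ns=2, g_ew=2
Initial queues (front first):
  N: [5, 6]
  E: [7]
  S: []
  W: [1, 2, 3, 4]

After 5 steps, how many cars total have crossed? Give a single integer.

Answer: 5

Derivation:
Step 1 [NS]: N:car5-GO,E:wait,S:empty,W:wait | queues: N=1 E=1 S=0 W=4
Step 2 [NS]: N:car6-GO,E:wait,S:empty,W:wait | queues: N=0 E=1 S=0 W=4
Step 3 [EW]: N:wait,E:car7-GO,S:wait,W:car1-GO | queues: N=0 E=0 S=0 W=3
Step 4 [EW]: N:wait,E:empty,S:wait,W:car2-GO | queues: N=0 E=0 S=0 W=2
Step 5 [NS]: N:empty,E:wait,S:empty,W:wait | queues: N=0 E=0 S=0 W=2
Cars crossed by step 5: 5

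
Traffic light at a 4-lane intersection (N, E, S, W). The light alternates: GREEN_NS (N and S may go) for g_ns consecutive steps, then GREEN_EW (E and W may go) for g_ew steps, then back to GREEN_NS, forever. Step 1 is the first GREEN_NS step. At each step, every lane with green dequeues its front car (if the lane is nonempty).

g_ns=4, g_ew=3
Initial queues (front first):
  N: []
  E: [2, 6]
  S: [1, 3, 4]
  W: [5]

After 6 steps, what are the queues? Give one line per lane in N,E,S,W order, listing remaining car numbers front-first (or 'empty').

Step 1 [NS]: N:empty,E:wait,S:car1-GO,W:wait | queues: N=0 E=2 S=2 W=1
Step 2 [NS]: N:empty,E:wait,S:car3-GO,W:wait | queues: N=0 E=2 S=1 W=1
Step 3 [NS]: N:empty,E:wait,S:car4-GO,W:wait | queues: N=0 E=2 S=0 W=1
Step 4 [NS]: N:empty,E:wait,S:empty,W:wait | queues: N=0 E=2 S=0 W=1
Step 5 [EW]: N:wait,E:car2-GO,S:wait,W:car5-GO | queues: N=0 E=1 S=0 W=0
Step 6 [EW]: N:wait,E:car6-GO,S:wait,W:empty | queues: N=0 E=0 S=0 W=0

N: empty
E: empty
S: empty
W: empty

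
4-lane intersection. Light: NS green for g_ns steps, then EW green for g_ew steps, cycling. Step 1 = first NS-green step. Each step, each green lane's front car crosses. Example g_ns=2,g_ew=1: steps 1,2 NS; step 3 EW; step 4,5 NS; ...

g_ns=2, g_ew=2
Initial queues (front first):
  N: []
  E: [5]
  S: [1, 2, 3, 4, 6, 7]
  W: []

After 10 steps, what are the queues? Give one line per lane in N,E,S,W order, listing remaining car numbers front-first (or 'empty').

Step 1 [NS]: N:empty,E:wait,S:car1-GO,W:wait | queues: N=0 E=1 S=5 W=0
Step 2 [NS]: N:empty,E:wait,S:car2-GO,W:wait | queues: N=0 E=1 S=4 W=0
Step 3 [EW]: N:wait,E:car5-GO,S:wait,W:empty | queues: N=0 E=0 S=4 W=0
Step 4 [EW]: N:wait,E:empty,S:wait,W:empty | queues: N=0 E=0 S=4 W=0
Step 5 [NS]: N:empty,E:wait,S:car3-GO,W:wait | queues: N=0 E=0 S=3 W=0
Step 6 [NS]: N:empty,E:wait,S:car4-GO,W:wait | queues: N=0 E=0 S=2 W=0
Step 7 [EW]: N:wait,E:empty,S:wait,W:empty | queues: N=0 E=0 S=2 W=0
Step 8 [EW]: N:wait,E:empty,S:wait,W:empty | queues: N=0 E=0 S=2 W=0
Step 9 [NS]: N:empty,E:wait,S:car6-GO,W:wait | queues: N=0 E=0 S=1 W=0
Step 10 [NS]: N:empty,E:wait,S:car7-GO,W:wait | queues: N=0 E=0 S=0 W=0

N: empty
E: empty
S: empty
W: empty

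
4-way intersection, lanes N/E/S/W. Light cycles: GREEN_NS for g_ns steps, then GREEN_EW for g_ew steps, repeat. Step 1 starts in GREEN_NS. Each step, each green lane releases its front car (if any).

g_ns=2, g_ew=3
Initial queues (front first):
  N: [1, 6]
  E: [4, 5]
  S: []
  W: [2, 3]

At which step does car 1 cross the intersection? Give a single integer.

Step 1 [NS]: N:car1-GO,E:wait,S:empty,W:wait | queues: N=1 E=2 S=0 W=2
Step 2 [NS]: N:car6-GO,E:wait,S:empty,W:wait | queues: N=0 E=2 S=0 W=2
Step 3 [EW]: N:wait,E:car4-GO,S:wait,W:car2-GO | queues: N=0 E=1 S=0 W=1
Step 4 [EW]: N:wait,E:car5-GO,S:wait,W:car3-GO | queues: N=0 E=0 S=0 W=0
Car 1 crosses at step 1

1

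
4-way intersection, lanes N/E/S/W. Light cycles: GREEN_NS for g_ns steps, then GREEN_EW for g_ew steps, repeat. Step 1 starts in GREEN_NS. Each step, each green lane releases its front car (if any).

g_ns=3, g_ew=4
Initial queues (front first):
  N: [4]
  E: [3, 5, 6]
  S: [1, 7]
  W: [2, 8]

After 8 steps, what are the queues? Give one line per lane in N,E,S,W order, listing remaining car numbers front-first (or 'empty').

Step 1 [NS]: N:car4-GO,E:wait,S:car1-GO,W:wait | queues: N=0 E=3 S=1 W=2
Step 2 [NS]: N:empty,E:wait,S:car7-GO,W:wait | queues: N=0 E=3 S=0 W=2
Step 3 [NS]: N:empty,E:wait,S:empty,W:wait | queues: N=0 E=3 S=0 W=2
Step 4 [EW]: N:wait,E:car3-GO,S:wait,W:car2-GO | queues: N=0 E=2 S=0 W=1
Step 5 [EW]: N:wait,E:car5-GO,S:wait,W:car8-GO | queues: N=0 E=1 S=0 W=0
Step 6 [EW]: N:wait,E:car6-GO,S:wait,W:empty | queues: N=0 E=0 S=0 W=0

N: empty
E: empty
S: empty
W: empty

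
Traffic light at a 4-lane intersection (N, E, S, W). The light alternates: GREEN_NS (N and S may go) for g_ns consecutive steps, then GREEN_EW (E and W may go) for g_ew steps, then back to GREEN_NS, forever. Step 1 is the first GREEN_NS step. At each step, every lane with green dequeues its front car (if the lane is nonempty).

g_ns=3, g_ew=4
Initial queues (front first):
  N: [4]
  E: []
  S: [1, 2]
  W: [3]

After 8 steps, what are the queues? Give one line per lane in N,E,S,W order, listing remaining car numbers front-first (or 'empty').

Step 1 [NS]: N:car4-GO,E:wait,S:car1-GO,W:wait | queues: N=0 E=0 S=1 W=1
Step 2 [NS]: N:empty,E:wait,S:car2-GO,W:wait | queues: N=0 E=0 S=0 W=1
Step 3 [NS]: N:empty,E:wait,S:empty,W:wait | queues: N=0 E=0 S=0 W=1
Step 4 [EW]: N:wait,E:empty,S:wait,W:car3-GO | queues: N=0 E=0 S=0 W=0

N: empty
E: empty
S: empty
W: empty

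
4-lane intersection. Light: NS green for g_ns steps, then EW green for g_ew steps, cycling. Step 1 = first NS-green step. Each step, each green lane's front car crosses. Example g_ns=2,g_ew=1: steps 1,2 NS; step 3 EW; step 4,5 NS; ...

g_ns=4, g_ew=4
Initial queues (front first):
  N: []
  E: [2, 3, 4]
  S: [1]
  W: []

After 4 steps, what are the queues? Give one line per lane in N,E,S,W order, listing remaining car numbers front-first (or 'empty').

Step 1 [NS]: N:empty,E:wait,S:car1-GO,W:wait | queues: N=0 E=3 S=0 W=0
Step 2 [NS]: N:empty,E:wait,S:empty,W:wait | queues: N=0 E=3 S=0 W=0
Step 3 [NS]: N:empty,E:wait,S:empty,W:wait | queues: N=0 E=3 S=0 W=0
Step 4 [NS]: N:empty,E:wait,S:empty,W:wait | queues: N=0 E=3 S=0 W=0

N: empty
E: 2 3 4
S: empty
W: empty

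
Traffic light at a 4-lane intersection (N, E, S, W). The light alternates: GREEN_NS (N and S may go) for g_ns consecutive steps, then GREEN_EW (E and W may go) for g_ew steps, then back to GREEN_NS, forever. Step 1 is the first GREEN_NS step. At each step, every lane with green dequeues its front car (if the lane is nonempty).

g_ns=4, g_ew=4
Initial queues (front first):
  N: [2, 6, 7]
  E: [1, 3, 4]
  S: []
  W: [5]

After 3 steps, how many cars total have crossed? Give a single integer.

Step 1 [NS]: N:car2-GO,E:wait,S:empty,W:wait | queues: N=2 E=3 S=0 W=1
Step 2 [NS]: N:car6-GO,E:wait,S:empty,W:wait | queues: N=1 E=3 S=0 W=1
Step 3 [NS]: N:car7-GO,E:wait,S:empty,W:wait | queues: N=0 E=3 S=0 W=1
Cars crossed by step 3: 3

Answer: 3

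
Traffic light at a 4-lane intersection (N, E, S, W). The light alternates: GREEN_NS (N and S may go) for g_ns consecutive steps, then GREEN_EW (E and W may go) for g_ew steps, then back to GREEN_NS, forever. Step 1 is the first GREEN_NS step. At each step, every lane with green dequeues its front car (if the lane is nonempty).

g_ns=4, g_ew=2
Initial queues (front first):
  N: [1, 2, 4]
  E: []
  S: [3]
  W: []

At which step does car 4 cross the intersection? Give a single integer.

Step 1 [NS]: N:car1-GO,E:wait,S:car3-GO,W:wait | queues: N=2 E=0 S=0 W=0
Step 2 [NS]: N:car2-GO,E:wait,S:empty,W:wait | queues: N=1 E=0 S=0 W=0
Step 3 [NS]: N:car4-GO,E:wait,S:empty,W:wait | queues: N=0 E=0 S=0 W=0
Car 4 crosses at step 3

3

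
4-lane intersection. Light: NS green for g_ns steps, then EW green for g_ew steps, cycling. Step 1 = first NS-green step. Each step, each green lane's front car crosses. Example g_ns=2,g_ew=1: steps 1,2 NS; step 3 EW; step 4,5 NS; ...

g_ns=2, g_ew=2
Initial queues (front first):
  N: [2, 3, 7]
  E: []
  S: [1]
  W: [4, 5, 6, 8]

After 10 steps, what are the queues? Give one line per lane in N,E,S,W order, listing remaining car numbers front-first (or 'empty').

Step 1 [NS]: N:car2-GO,E:wait,S:car1-GO,W:wait | queues: N=2 E=0 S=0 W=4
Step 2 [NS]: N:car3-GO,E:wait,S:empty,W:wait | queues: N=1 E=0 S=0 W=4
Step 3 [EW]: N:wait,E:empty,S:wait,W:car4-GO | queues: N=1 E=0 S=0 W=3
Step 4 [EW]: N:wait,E:empty,S:wait,W:car5-GO | queues: N=1 E=0 S=0 W=2
Step 5 [NS]: N:car7-GO,E:wait,S:empty,W:wait | queues: N=0 E=0 S=0 W=2
Step 6 [NS]: N:empty,E:wait,S:empty,W:wait | queues: N=0 E=0 S=0 W=2
Step 7 [EW]: N:wait,E:empty,S:wait,W:car6-GO | queues: N=0 E=0 S=0 W=1
Step 8 [EW]: N:wait,E:empty,S:wait,W:car8-GO | queues: N=0 E=0 S=0 W=0

N: empty
E: empty
S: empty
W: empty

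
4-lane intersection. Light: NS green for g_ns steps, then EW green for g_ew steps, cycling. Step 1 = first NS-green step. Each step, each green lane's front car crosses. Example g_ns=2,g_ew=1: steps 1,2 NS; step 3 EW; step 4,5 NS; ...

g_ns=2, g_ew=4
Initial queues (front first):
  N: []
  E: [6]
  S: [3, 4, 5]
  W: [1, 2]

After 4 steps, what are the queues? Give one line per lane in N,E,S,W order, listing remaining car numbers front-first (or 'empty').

Step 1 [NS]: N:empty,E:wait,S:car3-GO,W:wait | queues: N=0 E=1 S=2 W=2
Step 2 [NS]: N:empty,E:wait,S:car4-GO,W:wait | queues: N=0 E=1 S=1 W=2
Step 3 [EW]: N:wait,E:car6-GO,S:wait,W:car1-GO | queues: N=0 E=0 S=1 W=1
Step 4 [EW]: N:wait,E:empty,S:wait,W:car2-GO | queues: N=0 E=0 S=1 W=0

N: empty
E: empty
S: 5
W: empty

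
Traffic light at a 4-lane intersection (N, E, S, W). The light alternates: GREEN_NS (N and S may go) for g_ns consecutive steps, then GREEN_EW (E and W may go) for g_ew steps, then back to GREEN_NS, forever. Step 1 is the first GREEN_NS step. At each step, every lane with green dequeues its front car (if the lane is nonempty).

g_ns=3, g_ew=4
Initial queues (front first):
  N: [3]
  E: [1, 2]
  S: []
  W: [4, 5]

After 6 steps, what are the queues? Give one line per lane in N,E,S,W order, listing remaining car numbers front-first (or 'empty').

Step 1 [NS]: N:car3-GO,E:wait,S:empty,W:wait | queues: N=0 E=2 S=0 W=2
Step 2 [NS]: N:empty,E:wait,S:empty,W:wait | queues: N=0 E=2 S=0 W=2
Step 3 [NS]: N:empty,E:wait,S:empty,W:wait | queues: N=0 E=2 S=0 W=2
Step 4 [EW]: N:wait,E:car1-GO,S:wait,W:car4-GO | queues: N=0 E=1 S=0 W=1
Step 5 [EW]: N:wait,E:car2-GO,S:wait,W:car5-GO | queues: N=0 E=0 S=0 W=0

N: empty
E: empty
S: empty
W: empty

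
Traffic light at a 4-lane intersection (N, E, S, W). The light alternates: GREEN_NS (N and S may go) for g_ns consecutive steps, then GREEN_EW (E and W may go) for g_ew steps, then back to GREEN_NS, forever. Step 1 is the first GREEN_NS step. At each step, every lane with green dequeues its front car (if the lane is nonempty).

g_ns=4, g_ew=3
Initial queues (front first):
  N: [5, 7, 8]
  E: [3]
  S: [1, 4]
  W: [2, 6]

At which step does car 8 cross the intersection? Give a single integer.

Step 1 [NS]: N:car5-GO,E:wait,S:car1-GO,W:wait | queues: N=2 E=1 S=1 W=2
Step 2 [NS]: N:car7-GO,E:wait,S:car4-GO,W:wait | queues: N=1 E=1 S=0 W=2
Step 3 [NS]: N:car8-GO,E:wait,S:empty,W:wait | queues: N=0 E=1 S=0 W=2
Step 4 [NS]: N:empty,E:wait,S:empty,W:wait | queues: N=0 E=1 S=0 W=2
Step 5 [EW]: N:wait,E:car3-GO,S:wait,W:car2-GO | queues: N=0 E=0 S=0 W=1
Step 6 [EW]: N:wait,E:empty,S:wait,W:car6-GO | queues: N=0 E=0 S=0 W=0
Car 8 crosses at step 3

3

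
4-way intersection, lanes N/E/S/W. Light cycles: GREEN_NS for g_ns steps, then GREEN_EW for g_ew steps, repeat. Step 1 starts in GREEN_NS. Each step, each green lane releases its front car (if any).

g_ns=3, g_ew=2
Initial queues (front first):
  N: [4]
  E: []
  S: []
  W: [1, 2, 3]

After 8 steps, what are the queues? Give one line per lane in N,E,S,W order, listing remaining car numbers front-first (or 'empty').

Step 1 [NS]: N:car4-GO,E:wait,S:empty,W:wait | queues: N=0 E=0 S=0 W=3
Step 2 [NS]: N:empty,E:wait,S:empty,W:wait | queues: N=0 E=0 S=0 W=3
Step 3 [NS]: N:empty,E:wait,S:empty,W:wait | queues: N=0 E=0 S=0 W=3
Step 4 [EW]: N:wait,E:empty,S:wait,W:car1-GO | queues: N=0 E=0 S=0 W=2
Step 5 [EW]: N:wait,E:empty,S:wait,W:car2-GO | queues: N=0 E=0 S=0 W=1
Step 6 [NS]: N:empty,E:wait,S:empty,W:wait | queues: N=0 E=0 S=0 W=1
Step 7 [NS]: N:empty,E:wait,S:empty,W:wait | queues: N=0 E=0 S=0 W=1
Step 8 [NS]: N:empty,E:wait,S:empty,W:wait | queues: N=0 E=0 S=0 W=1

N: empty
E: empty
S: empty
W: 3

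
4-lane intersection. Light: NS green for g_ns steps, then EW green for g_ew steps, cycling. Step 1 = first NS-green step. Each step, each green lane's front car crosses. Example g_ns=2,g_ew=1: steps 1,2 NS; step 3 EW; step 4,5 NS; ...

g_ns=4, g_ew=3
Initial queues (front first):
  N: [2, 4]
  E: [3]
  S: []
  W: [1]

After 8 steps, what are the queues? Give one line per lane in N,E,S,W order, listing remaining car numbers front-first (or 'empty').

Step 1 [NS]: N:car2-GO,E:wait,S:empty,W:wait | queues: N=1 E=1 S=0 W=1
Step 2 [NS]: N:car4-GO,E:wait,S:empty,W:wait | queues: N=0 E=1 S=0 W=1
Step 3 [NS]: N:empty,E:wait,S:empty,W:wait | queues: N=0 E=1 S=0 W=1
Step 4 [NS]: N:empty,E:wait,S:empty,W:wait | queues: N=0 E=1 S=0 W=1
Step 5 [EW]: N:wait,E:car3-GO,S:wait,W:car1-GO | queues: N=0 E=0 S=0 W=0

N: empty
E: empty
S: empty
W: empty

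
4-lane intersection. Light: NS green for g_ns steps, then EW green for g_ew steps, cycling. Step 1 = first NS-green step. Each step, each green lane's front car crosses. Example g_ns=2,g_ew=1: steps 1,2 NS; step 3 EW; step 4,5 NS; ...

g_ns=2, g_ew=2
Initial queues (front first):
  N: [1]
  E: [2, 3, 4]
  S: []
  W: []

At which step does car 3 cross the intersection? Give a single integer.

Step 1 [NS]: N:car1-GO,E:wait,S:empty,W:wait | queues: N=0 E=3 S=0 W=0
Step 2 [NS]: N:empty,E:wait,S:empty,W:wait | queues: N=0 E=3 S=0 W=0
Step 3 [EW]: N:wait,E:car2-GO,S:wait,W:empty | queues: N=0 E=2 S=0 W=0
Step 4 [EW]: N:wait,E:car3-GO,S:wait,W:empty | queues: N=0 E=1 S=0 W=0
Step 5 [NS]: N:empty,E:wait,S:empty,W:wait | queues: N=0 E=1 S=0 W=0
Step 6 [NS]: N:empty,E:wait,S:empty,W:wait | queues: N=0 E=1 S=0 W=0
Step 7 [EW]: N:wait,E:car4-GO,S:wait,W:empty | queues: N=0 E=0 S=0 W=0
Car 3 crosses at step 4

4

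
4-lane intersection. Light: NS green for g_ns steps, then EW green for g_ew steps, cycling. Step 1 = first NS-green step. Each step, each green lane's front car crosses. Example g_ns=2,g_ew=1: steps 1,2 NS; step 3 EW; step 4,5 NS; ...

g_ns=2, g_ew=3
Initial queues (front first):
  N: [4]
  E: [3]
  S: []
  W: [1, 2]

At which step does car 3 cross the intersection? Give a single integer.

Step 1 [NS]: N:car4-GO,E:wait,S:empty,W:wait | queues: N=0 E=1 S=0 W=2
Step 2 [NS]: N:empty,E:wait,S:empty,W:wait | queues: N=0 E=1 S=0 W=2
Step 3 [EW]: N:wait,E:car3-GO,S:wait,W:car1-GO | queues: N=0 E=0 S=0 W=1
Step 4 [EW]: N:wait,E:empty,S:wait,W:car2-GO | queues: N=0 E=0 S=0 W=0
Car 3 crosses at step 3

3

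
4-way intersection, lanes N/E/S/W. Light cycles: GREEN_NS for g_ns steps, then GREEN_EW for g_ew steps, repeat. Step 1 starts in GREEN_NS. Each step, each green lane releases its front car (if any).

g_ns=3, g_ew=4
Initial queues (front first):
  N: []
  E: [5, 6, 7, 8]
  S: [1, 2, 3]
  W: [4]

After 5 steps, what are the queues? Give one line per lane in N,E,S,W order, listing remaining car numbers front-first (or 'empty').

Step 1 [NS]: N:empty,E:wait,S:car1-GO,W:wait | queues: N=0 E=4 S=2 W=1
Step 2 [NS]: N:empty,E:wait,S:car2-GO,W:wait | queues: N=0 E=4 S=1 W=1
Step 3 [NS]: N:empty,E:wait,S:car3-GO,W:wait | queues: N=0 E=4 S=0 W=1
Step 4 [EW]: N:wait,E:car5-GO,S:wait,W:car4-GO | queues: N=0 E=3 S=0 W=0
Step 5 [EW]: N:wait,E:car6-GO,S:wait,W:empty | queues: N=0 E=2 S=0 W=0

N: empty
E: 7 8
S: empty
W: empty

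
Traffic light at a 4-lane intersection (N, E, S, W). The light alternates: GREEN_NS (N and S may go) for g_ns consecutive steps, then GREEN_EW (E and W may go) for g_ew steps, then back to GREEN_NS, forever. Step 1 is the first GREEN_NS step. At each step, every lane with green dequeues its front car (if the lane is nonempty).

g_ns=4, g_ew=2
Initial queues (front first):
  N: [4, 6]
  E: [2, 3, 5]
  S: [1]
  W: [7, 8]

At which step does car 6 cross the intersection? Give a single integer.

Step 1 [NS]: N:car4-GO,E:wait,S:car1-GO,W:wait | queues: N=1 E=3 S=0 W=2
Step 2 [NS]: N:car6-GO,E:wait,S:empty,W:wait | queues: N=0 E=3 S=0 W=2
Step 3 [NS]: N:empty,E:wait,S:empty,W:wait | queues: N=0 E=3 S=0 W=2
Step 4 [NS]: N:empty,E:wait,S:empty,W:wait | queues: N=0 E=3 S=0 W=2
Step 5 [EW]: N:wait,E:car2-GO,S:wait,W:car7-GO | queues: N=0 E=2 S=0 W=1
Step 6 [EW]: N:wait,E:car3-GO,S:wait,W:car8-GO | queues: N=0 E=1 S=0 W=0
Step 7 [NS]: N:empty,E:wait,S:empty,W:wait | queues: N=0 E=1 S=0 W=0
Step 8 [NS]: N:empty,E:wait,S:empty,W:wait | queues: N=0 E=1 S=0 W=0
Step 9 [NS]: N:empty,E:wait,S:empty,W:wait | queues: N=0 E=1 S=0 W=0
Step 10 [NS]: N:empty,E:wait,S:empty,W:wait | queues: N=0 E=1 S=0 W=0
Step 11 [EW]: N:wait,E:car5-GO,S:wait,W:empty | queues: N=0 E=0 S=0 W=0
Car 6 crosses at step 2

2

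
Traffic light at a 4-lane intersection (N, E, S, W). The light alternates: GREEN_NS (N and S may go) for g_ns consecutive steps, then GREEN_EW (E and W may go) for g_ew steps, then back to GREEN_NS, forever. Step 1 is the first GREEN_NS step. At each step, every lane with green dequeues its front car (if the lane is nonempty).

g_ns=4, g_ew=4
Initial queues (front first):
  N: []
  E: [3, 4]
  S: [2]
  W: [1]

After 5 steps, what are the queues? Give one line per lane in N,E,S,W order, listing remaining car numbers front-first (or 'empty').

Step 1 [NS]: N:empty,E:wait,S:car2-GO,W:wait | queues: N=0 E=2 S=0 W=1
Step 2 [NS]: N:empty,E:wait,S:empty,W:wait | queues: N=0 E=2 S=0 W=1
Step 3 [NS]: N:empty,E:wait,S:empty,W:wait | queues: N=0 E=2 S=0 W=1
Step 4 [NS]: N:empty,E:wait,S:empty,W:wait | queues: N=0 E=2 S=0 W=1
Step 5 [EW]: N:wait,E:car3-GO,S:wait,W:car1-GO | queues: N=0 E=1 S=0 W=0

N: empty
E: 4
S: empty
W: empty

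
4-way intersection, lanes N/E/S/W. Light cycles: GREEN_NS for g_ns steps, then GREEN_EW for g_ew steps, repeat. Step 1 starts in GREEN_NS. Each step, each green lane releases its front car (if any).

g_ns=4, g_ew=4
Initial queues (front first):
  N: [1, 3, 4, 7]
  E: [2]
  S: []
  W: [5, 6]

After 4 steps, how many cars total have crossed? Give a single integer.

Step 1 [NS]: N:car1-GO,E:wait,S:empty,W:wait | queues: N=3 E=1 S=0 W=2
Step 2 [NS]: N:car3-GO,E:wait,S:empty,W:wait | queues: N=2 E=1 S=0 W=2
Step 3 [NS]: N:car4-GO,E:wait,S:empty,W:wait | queues: N=1 E=1 S=0 W=2
Step 4 [NS]: N:car7-GO,E:wait,S:empty,W:wait | queues: N=0 E=1 S=0 W=2
Cars crossed by step 4: 4

Answer: 4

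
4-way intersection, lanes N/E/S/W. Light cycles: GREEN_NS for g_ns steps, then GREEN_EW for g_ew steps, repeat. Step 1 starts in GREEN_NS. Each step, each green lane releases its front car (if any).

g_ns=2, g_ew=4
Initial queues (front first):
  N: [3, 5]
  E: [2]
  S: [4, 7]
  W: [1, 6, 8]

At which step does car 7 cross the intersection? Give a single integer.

Step 1 [NS]: N:car3-GO,E:wait,S:car4-GO,W:wait | queues: N=1 E=1 S=1 W=3
Step 2 [NS]: N:car5-GO,E:wait,S:car7-GO,W:wait | queues: N=0 E=1 S=0 W=3
Step 3 [EW]: N:wait,E:car2-GO,S:wait,W:car1-GO | queues: N=0 E=0 S=0 W=2
Step 4 [EW]: N:wait,E:empty,S:wait,W:car6-GO | queues: N=0 E=0 S=0 W=1
Step 5 [EW]: N:wait,E:empty,S:wait,W:car8-GO | queues: N=0 E=0 S=0 W=0
Car 7 crosses at step 2

2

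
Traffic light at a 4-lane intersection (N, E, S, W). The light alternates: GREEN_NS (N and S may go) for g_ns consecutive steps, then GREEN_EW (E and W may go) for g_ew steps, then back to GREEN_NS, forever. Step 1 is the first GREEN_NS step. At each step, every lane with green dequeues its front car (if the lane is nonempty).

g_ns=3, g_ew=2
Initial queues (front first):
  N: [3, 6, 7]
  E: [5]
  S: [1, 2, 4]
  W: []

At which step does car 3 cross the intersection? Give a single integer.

Step 1 [NS]: N:car3-GO,E:wait,S:car1-GO,W:wait | queues: N=2 E=1 S=2 W=0
Step 2 [NS]: N:car6-GO,E:wait,S:car2-GO,W:wait | queues: N=1 E=1 S=1 W=0
Step 3 [NS]: N:car7-GO,E:wait,S:car4-GO,W:wait | queues: N=0 E=1 S=0 W=0
Step 4 [EW]: N:wait,E:car5-GO,S:wait,W:empty | queues: N=0 E=0 S=0 W=0
Car 3 crosses at step 1

1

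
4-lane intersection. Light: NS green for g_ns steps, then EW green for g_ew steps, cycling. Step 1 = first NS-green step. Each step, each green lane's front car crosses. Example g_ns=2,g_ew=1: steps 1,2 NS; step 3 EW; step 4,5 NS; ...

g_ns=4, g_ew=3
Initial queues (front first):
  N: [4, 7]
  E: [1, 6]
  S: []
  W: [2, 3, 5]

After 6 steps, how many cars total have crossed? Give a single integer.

Answer: 6

Derivation:
Step 1 [NS]: N:car4-GO,E:wait,S:empty,W:wait | queues: N=1 E=2 S=0 W=3
Step 2 [NS]: N:car7-GO,E:wait,S:empty,W:wait | queues: N=0 E=2 S=0 W=3
Step 3 [NS]: N:empty,E:wait,S:empty,W:wait | queues: N=0 E=2 S=0 W=3
Step 4 [NS]: N:empty,E:wait,S:empty,W:wait | queues: N=0 E=2 S=0 W=3
Step 5 [EW]: N:wait,E:car1-GO,S:wait,W:car2-GO | queues: N=0 E=1 S=0 W=2
Step 6 [EW]: N:wait,E:car6-GO,S:wait,W:car3-GO | queues: N=0 E=0 S=0 W=1
Cars crossed by step 6: 6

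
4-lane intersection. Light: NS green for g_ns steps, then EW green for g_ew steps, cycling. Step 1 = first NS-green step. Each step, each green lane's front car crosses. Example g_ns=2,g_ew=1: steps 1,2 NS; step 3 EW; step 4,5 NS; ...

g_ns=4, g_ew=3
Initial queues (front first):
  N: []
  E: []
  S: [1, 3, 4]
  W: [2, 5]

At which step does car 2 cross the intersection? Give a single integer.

Step 1 [NS]: N:empty,E:wait,S:car1-GO,W:wait | queues: N=0 E=0 S=2 W=2
Step 2 [NS]: N:empty,E:wait,S:car3-GO,W:wait | queues: N=0 E=0 S=1 W=2
Step 3 [NS]: N:empty,E:wait,S:car4-GO,W:wait | queues: N=0 E=0 S=0 W=2
Step 4 [NS]: N:empty,E:wait,S:empty,W:wait | queues: N=0 E=0 S=0 W=2
Step 5 [EW]: N:wait,E:empty,S:wait,W:car2-GO | queues: N=0 E=0 S=0 W=1
Step 6 [EW]: N:wait,E:empty,S:wait,W:car5-GO | queues: N=0 E=0 S=0 W=0
Car 2 crosses at step 5

5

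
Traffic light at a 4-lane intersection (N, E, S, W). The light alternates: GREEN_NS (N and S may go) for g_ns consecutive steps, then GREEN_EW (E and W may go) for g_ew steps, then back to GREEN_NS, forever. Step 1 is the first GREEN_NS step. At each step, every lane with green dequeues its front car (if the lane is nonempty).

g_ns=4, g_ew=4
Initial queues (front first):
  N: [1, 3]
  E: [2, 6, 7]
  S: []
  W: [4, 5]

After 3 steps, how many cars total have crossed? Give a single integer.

Answer: 2

Derivation:
Step 1 [NS]: N:car1-GO,E:wait,S:empty,W:wait | queues: N=1 E=3 S=0 W=2
Step 2 [NS]: N:car3-GO,E:wait,S:empty,W:wait | queues: N=0 E=3 S=0 W=2
Step 3 [NS]: N:empty,E:wait,S:empty,W:wait | queues: N=0 E=3 S=0 W=2
Cars crossed by step 3: 2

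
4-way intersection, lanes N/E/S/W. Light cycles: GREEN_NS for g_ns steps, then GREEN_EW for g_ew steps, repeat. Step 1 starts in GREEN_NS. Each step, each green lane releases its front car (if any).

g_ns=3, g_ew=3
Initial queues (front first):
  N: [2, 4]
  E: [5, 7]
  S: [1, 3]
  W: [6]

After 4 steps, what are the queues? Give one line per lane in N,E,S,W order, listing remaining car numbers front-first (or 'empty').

Step 1 [NS]: N:car2-GO,E:wait,S:car1-GO,W:wait | queues: N=1 E=2 S=1 W=1
Step 2 [NS]: N:car4-GO,E:wait,S:car3-GO,W:wait | queues: N=0 E=2 S=0 W=1
Step 3 [NS]: N:empty,E:wait,S:empty,W:wait | queues: N=0 E=2 S=0 W=1
Step 4 [EW]: N:wait,E:car5-GO,S:wait,W:car6-GO | queues: N=0 E=1 S=0 W=0

N: empty
E: 7
S: empty
W: empty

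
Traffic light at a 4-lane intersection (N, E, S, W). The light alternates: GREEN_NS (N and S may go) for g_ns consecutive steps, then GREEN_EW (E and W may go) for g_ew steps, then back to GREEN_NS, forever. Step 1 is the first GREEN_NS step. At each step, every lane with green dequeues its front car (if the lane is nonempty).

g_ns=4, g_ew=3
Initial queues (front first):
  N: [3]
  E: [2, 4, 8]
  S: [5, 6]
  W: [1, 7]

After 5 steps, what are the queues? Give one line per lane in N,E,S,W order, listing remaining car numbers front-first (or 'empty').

Step 1 [NS]: N:car3-GO,E:wait,S:car5-GO,W:wait | queues: N=0 E=3 S=1 W=2
Step 2 [NS]: N:empty,E:wait,S:car6-GO,W:wait | queues: N=0 E=3 S=0 W=2
Step 3 [NS]: N:empty,E:wait,S:empty,W:wait | queues: N=0 E=3 S=0 W=2
Step 4 [NS]: N:empty,E:wait,S:empty,W:wait | queues: N=0 E=3 S=0 W=2
Step 5 [EW]: N:wait,E:car2-GO,S:wait,W:car1-GO | queues: N=0 E=2 S=0 W=1

N: empty
E: 4 8
S: empty
W: 7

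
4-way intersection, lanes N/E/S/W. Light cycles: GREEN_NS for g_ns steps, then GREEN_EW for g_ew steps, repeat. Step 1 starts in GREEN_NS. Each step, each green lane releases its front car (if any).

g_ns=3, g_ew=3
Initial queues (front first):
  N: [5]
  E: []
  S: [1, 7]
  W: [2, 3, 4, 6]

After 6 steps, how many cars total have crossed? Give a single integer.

Step 1 [NS]: N:car5-GO,E:wait,S:car1-GO,W:wait | queues: N=0 E=0 S=1 W=4
Step 2 [NS]: N:empty,E:wait,S:car7-GO,W:wait | queues: N=0 E=0 S=0 W=4
Step 3 [NS]: N:empty,E:wait,S:empty,W:wait | queues: N=0 E=0 S=0 W=4
Step 4 [EW]: N:wait,E:empty,S:wait,W:car2-GO | queues: N=0 E=0 S=0 W=3
Step 5 [EW]: N:wait,E:empty,S:wait,W:car3-GO | queues: N=0 E=0 S=0 W=2
Step 6 [EW]: N:wait,E:empty,S:wait,W:car4-GO | queues: N=0 E=0 S=0 W=1
Cars crossed by step 6: 6

Answer: 6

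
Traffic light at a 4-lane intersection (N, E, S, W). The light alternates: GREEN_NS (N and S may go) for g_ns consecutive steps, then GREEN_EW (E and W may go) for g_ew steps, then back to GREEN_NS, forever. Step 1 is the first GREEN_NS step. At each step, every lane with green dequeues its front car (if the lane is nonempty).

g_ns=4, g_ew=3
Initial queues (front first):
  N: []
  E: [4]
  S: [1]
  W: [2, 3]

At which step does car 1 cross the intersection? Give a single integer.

Step 1 [NS]: N:empty,E:wait,S:car1-GO,W:wait | queues: N=0 E=1 S=0 W=2
Step 2 [NS]: N:empty,E:wait,S:empty,W:wait | queues: N=0 E=1 S=0 W=2
Step 3 [NS]: N:empty,E:wait,S:empty,W:wait | queues: N=0 E=1 S=0 W=2
Step 4 [NS]: N:empty,E:wait,S:empty,W:wait | queues: N=0 E=1 S=0 W=2
Step 5 [EW]: N:wait,E:car4-GO,S:wait,W:car2-GO | queues: N=0 E=0 S=0 W=1
Step 6 [EW]: N:wait,E:empty,S:wait,W:car3-GO | queues: N=0 E=0 S=0 W=0
Car 1 crosses at step 1

1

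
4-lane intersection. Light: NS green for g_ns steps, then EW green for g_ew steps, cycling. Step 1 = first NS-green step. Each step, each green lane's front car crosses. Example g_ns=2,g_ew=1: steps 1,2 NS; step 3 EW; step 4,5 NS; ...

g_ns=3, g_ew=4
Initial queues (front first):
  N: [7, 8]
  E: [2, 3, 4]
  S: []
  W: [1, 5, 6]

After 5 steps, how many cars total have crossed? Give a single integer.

Step 1 [NS]: N:car7-GO,E:wait,S:empty,W:wait | queues: N=1 E=3 S=0 W=3
Step 2 [NS]: N:car8-GO,E:wait,S:empty,W:wait | queues: N=0 E=3 S=0 W=3
Step 3 [NS]: N:empty,E:wait,S:empty,W:wait | queues: N=0 E=3 S=0 W=3
Step 4 [EW]: N:wait,E:car2-GO,S:wait,W:car1-GO | queues: N=0 E=2 S=0 W=2
Step 5 [EW]: N:wait,E:car3-GO,S:wait,W:car5-GO | queues: N=0 E=1 S=0 W=1
Cars crossed by step 5: 6

Answer: 6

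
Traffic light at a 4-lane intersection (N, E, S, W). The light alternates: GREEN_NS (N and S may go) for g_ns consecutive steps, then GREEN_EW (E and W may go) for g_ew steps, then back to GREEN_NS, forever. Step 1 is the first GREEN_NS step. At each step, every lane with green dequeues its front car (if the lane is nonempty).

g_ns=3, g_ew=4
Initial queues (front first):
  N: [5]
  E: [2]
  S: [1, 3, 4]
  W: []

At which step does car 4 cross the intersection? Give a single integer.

Step 1 [NS]: N:car5-GO,E:wait,S:car1-GO,W:wait | queues: N=0 E=1 S=2 W=0
Step 2 [NS]: N:empty,E:wait,S:car3-GO,W:wait | queues: N=0 E=1 S=1 W=0
Step 3 [NS]: N:empty,E:wait,S:car4-GO,W:wait | queues: N=0 E=1 S=0 W=0
Step 4 [EW]: N:wait,E:car2-GO,S:wait,W:empty | queues: N=0 E=0 S=0 W=0
Car 4 crosses at step 3

3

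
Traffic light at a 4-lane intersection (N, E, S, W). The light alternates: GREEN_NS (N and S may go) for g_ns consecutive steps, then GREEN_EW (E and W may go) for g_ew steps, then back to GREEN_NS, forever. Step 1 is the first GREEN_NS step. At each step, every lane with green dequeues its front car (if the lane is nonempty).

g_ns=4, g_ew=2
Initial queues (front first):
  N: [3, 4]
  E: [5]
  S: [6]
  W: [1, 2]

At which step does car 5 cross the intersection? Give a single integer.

Step 1 [NS]: N:car3-GO,E:wait,S:car6-GO,W:wait | queues: N=1 E=1 S=0 W=2
Step 2 [NS]: N:car4-GO,E:wait,S:empty,W:wait | queues: N=0 E=1 S=0 W=2
Step 3 [NS]: N:empty,E:wait,S:empty,W:wait | queues: N=0 E=1 S=0 W=2
Step 4 [NS]: N:empty,E:wait,S:empty,W:wait | queues: N=0 E=1 S=0 W=2
Step 5 [EW]: N:wait,E:car5-GO,S:wait,W:car1-GO | queues: N=0 E=0 S=0 W=1
Step 6 [EW]: N:wait,E:empty,S:wait,W:car2-GO | queues: N=0 E=0 S=0 W=0
Car 5 crosses at step 5

5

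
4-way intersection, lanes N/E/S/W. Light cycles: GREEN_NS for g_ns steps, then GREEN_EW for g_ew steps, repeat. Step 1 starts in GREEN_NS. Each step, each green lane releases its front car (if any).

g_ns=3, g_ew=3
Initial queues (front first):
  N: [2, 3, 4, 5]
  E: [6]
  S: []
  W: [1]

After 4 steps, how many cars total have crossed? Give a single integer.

Step 1 [NS]: N:car2-GO,E:wait,S:empty,W:wait | queues: N=3 E=1 S=0 W=1
Step 2 [NS]: N:car3-GO,E:wait,S:empty,W:wait | queues: N=2 E=1 S=0 W=1
Step 3 [NS]: N:car4-GO,E:wait,S:empty,W:wait | queues: N=1 E=1 S=0 W=1
Step 4 [EW]: N:wait,E:car6-GO,S:wait,W:car1-GO | queues: N=1 E=0 S=0 W=0
Cars crossed by step 4: 5

Answer: 5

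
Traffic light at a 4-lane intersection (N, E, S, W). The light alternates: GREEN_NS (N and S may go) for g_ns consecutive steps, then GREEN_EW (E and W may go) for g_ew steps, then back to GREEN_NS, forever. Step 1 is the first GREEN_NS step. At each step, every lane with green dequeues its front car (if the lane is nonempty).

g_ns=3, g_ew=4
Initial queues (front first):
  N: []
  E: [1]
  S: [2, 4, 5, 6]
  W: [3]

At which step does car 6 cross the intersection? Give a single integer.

Step 1 [NS]: N:empty,E:wait,S:car2-GO,W:wait | queues: N=0 E=1 S=3 W=1
Step 2 [NS]: N:empty,E:wait,S:car4-GO,W:wait | queues: N=0 E=1 S=2 W=1
Step 3 [NS]: N:empty,E:wait,S:car5-GO,W:wait | queues: N=0 E=1 S=1 W=1
Step 4 [EW]: N:wait,E:car1-GO,S:wait,W:car3-GO | queues: N=0 E=0 S=1 W=0
Step 5 [EW]: N:wait,E:empty,S:wait,W:empty | queues: N=0 E=0 S=1 W=0
Step 6 [EW]: N:wait,E:empty,S:wait,W:empty | queues: N=0 E=0 S=1 W=0
Step 7 [EW]: N:wait,E:empty,S:wait,W:empty | queues: N=0 E=0 S=1 W=0
Step 8 [NS]: N:empty,E:wait,S:car6-GO,W:wait | queues: N=0 E=0 S=0 W=0
Car 6 crosses at step 8

8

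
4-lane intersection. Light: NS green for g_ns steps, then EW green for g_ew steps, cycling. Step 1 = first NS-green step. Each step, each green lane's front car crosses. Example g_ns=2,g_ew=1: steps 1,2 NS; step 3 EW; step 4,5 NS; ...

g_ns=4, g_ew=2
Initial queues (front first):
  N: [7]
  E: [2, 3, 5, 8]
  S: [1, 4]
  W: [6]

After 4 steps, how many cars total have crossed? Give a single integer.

Step 1 [NS]: N:car7-GO,E:wait,S:car1-GO,W:wait | queues: N=0 E=4 S=1 W=1
Step 2 [NS]: N:empty,E:wait,S:car4-GO,W:wait | queues: N=0 E=4 S=0 W=1
Step 3 [NS]: N:empty,E:wait,S:empty,W:wait | queues: N=0 E=4 S=0 W=1
Step 4 [NS]: N:empty,E:wait,S:empty,W:wait | queues: N=0 E=4 S=0 W=1
Cars crossed by step 4: 3

Answer: 3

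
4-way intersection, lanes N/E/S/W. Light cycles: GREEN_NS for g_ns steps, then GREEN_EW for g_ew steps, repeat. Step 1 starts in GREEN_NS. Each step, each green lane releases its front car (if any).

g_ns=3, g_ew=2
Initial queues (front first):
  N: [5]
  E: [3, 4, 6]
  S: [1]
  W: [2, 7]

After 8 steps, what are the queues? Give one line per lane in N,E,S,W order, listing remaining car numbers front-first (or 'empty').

Step 1 [NS]: N:car5-GO,E:wait,S:car1-GO,W:wait | queues: N=0 E=3 S=0 W=2
Step 2 [NS]: N:empty,E:wait,S:empty,W:wait | queues: N=0 E=3 S=0 W=2
Step 3 [NS]: N:empty,E:wait,S:empty,W:wait | queues: N=0 E=3 S=0 W=2
Step 4 [EW]: N:wait,E:car3-GO,S:wait,W:car2-GO | queues: N=0 E=2 S=0 W=1
Step 5 [EW]: N:wait,E:car4-GO,S:wait,W:car7-GO | queues: N=0 E=1 S=0 W=0
Step 6 [NS]: N:empty,E:wait,S:empty,W:wait | queues: N=0 E=1 S=0 W=0
Step 7 [NS]: N:empty,E:wait,S:empty,W:wait | queues: N=0 E=1 S=0 W=0
Step 8 [NS]: N:empty,E:wait,S:empty,W:wait | queues: N=0 E=1 S=0 W=0

N: empty
E: 6
S: empty
W: empty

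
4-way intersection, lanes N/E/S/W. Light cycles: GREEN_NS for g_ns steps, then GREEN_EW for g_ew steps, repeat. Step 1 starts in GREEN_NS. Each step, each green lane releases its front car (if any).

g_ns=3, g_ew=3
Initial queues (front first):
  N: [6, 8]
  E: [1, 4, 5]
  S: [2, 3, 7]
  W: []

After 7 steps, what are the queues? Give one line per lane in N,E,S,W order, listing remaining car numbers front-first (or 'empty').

Step 1 [NS]: N:car6-GO,E:wait,S:car2-GO,W:wait | queues: N=1 E=3 S=2 W=0
Step 2 [NS]: N:car8-GO,E:wait,S:car3-GO,W:wait | queues: N=0 E=3 S=1 W=0
Step 3 [NS]: N:empty,E:wait,S:car7-GO,W:wait | queues: N=0 E=3 S=0 W=0
Step 4 [EW]: N:wait,E:car1-GO,S:wait,W:empty | queues: N=0 E=2 S=0 W=0
Step 5 [EW]: N:wait,E:car4-GO,S:wait,W:empty | queues: N=0 E=1 S=0 W=0
Step 6 [EW]: N:wait,E:car5-GO,S:wait,W:empty | queues: N=0 E=0 S=0 W=0

N: empty
E: empty
S: empty
W: empty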